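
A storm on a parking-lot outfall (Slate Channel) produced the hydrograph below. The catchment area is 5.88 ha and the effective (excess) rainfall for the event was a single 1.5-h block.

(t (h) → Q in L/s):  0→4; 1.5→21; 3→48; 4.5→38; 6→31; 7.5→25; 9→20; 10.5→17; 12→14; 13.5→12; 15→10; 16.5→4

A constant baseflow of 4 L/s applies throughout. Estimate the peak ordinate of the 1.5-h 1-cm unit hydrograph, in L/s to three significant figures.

Direct runoff: 0.0, 17.0, 44.0, 34.0, 27.0, 21.0, 16.0, 13.0, 10.0, 8.0, 6.0, 0.0 L/s; ΣQ_DR = 196.0 L/s, peak = 44.0 L/s.
Runoff depth d = ΣQ_DR·Δt / A = 196.0 × 5400 / (5.88 ha) = 18.00 mm.
The 1-cm UH is the DRH scaled by (10 mm)/d, so U_p = 44.0 × 10/18.00 = 24.4 L/s.

U_p ≈ 24.4 L/s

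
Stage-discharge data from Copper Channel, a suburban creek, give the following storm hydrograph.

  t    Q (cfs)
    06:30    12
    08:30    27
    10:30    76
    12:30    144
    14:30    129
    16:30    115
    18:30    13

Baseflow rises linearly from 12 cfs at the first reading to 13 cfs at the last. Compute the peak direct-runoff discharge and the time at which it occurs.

Subtracting baseflow gives direct-runoff ordinates: 0.00, 14.83, 63.67, 131.50, 116.33, 102.17, 0.00 cfs.
The maximum is 131.50 cfs, occurring at the reading for t = 12:30.

Q_p = 131.50 cfs at t = 12:30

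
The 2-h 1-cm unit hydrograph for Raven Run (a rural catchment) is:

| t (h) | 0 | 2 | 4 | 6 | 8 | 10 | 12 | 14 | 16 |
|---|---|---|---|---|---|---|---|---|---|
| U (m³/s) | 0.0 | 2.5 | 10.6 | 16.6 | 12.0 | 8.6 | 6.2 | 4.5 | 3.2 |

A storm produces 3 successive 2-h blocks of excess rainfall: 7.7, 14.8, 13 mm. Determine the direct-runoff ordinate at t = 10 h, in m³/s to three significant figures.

Q ≈ 46.0 m³/s

By discrete convolution, Q_j = Σ (P_i / 10 mm) · U_{j−i}.
At t = 10 h (j=5): Q = (7.7/10)·8.6 + (14.8/10)·12.0 + (13/10)·16.6 = 46.0 m³/s.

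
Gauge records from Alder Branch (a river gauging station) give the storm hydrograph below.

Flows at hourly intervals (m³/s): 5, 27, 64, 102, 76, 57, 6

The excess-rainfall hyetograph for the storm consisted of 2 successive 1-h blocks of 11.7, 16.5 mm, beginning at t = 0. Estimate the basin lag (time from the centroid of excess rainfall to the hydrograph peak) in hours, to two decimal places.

t_L ≈ 1.91 h

Centroid of excess rainfall: t_c = Σ P_i·t̄_i / ΣP_i = 1.0851 h (block centres at 0.5, 1.5 h).
Hydrograph peak occurs at t = 3 h, so basin lag t_L = 3 − 1.0851 = 1.91 h.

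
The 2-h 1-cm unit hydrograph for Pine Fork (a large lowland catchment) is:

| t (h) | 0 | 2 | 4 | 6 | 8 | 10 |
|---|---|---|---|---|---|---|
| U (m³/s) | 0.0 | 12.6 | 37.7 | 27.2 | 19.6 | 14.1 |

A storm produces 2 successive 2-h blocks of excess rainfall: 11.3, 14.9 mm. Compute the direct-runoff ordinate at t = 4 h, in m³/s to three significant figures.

By discrete convolution, Q_j = Σ (P_i / 10 mm) · U_{j−i}.
At t = 4 h (j=2): Q = (11.3/10)·37.7 + (14.9/10)·12.6 = 61.4 m³/s.

Q ≈ 61.4 m³/s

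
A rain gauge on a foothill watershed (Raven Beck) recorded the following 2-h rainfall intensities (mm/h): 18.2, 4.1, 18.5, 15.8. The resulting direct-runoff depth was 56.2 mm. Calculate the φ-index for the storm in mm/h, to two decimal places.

Only the 3 blocks with intensity above φ contribute runoff: 18.2, 18.5, 15.8 mm/h.
Σ(I−φ)·Δt = d  ⇒  (18.2+18.5+15.8 − 3φ)·2 = 56.2
φ = (52.50 − 56.2/2) / 3 = 8.13 mm/h.

φ ≈ 8.13 mm/h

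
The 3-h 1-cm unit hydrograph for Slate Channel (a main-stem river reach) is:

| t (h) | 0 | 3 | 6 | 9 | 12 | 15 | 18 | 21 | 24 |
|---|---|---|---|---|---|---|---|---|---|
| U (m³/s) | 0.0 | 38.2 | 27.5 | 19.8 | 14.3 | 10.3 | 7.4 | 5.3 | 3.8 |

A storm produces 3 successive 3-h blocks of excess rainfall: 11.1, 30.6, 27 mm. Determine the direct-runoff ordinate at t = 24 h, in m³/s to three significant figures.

By discrete convolution, Q_j = Σ (P_i / 10 mm) · U_{j−i}.
At t = 24 h (j=8): Q = (11.1/10)·3.8 + (30.6/10)·5.3 + (27/10)·7.4 = 40.4 m³/s.

Q ≈ 40.4 m³/s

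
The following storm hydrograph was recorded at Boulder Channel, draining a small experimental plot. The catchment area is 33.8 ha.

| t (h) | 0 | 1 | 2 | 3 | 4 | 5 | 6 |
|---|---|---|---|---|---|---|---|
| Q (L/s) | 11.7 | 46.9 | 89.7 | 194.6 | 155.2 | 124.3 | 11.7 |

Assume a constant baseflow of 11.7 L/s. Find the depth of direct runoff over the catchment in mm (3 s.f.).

Direct runoff: 0.0, 35.2, 78.0, 182.9, 143.5, 112.6, 0.0 L/s; ΣQ_DR = 552.2 L/s.
V = ΣQ_DR · Δt = 552.2 × 3600 s = 1.988 × 10^6 L.
Over A = 33.8 ha, depth = V / A = 5.88 mm.

d ≈ 5.88 mm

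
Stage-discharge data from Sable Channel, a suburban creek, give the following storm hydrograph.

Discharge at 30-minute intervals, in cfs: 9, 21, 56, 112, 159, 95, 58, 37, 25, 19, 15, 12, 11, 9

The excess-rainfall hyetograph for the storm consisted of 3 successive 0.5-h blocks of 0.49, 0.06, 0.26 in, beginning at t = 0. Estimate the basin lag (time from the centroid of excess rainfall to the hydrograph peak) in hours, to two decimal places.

t_L ≈ 1.39 h

Centroid of excess rainfall: t_c = Σ P_i·t̄_i / ΣP_i = 0.6080 h (block centres at 0.25, 0.75, 1.25 h).
Hydrograph peak occurs at t = 2 h, so basin lag t_L = 2 − 0.6080 = 1.39 h.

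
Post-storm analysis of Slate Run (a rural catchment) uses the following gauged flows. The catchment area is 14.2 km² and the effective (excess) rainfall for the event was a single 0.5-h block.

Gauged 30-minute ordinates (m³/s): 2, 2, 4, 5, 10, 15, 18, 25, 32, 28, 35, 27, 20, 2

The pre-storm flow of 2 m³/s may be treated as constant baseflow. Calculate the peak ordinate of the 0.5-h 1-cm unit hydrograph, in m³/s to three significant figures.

U_p ≈ 13.2 m³/s

Direct runoff: 0.0, 0.0, 2.0, 3.0, 8.0, 13.0, 16.0, 23.0, 30.0, 26.0, 33.0, 25.0, 18.0, 0.0 m³/s; ΣQ_DR = 197.0 m³/s, peak = 33.0 m³/s.
Runoff depth d = ΣQ_DR·Δt / A = 197.0 × 1800 / (14.2 km²) = 24.97 mm.
The 1-cm UH is the DRH scaled by (10 mm)/d, so U_p = 33.0 × 10/24.97 = 13.2 m³/s.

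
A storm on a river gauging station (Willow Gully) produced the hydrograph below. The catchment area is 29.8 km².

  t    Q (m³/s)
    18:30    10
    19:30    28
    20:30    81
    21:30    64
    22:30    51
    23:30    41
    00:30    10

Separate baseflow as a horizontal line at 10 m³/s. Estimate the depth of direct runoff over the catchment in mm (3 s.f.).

d ≈ 26.0 mm

Direct runoff: 0.0, 18.0, 71.0, 54.0, 41.0, 31.0, 0.0 m³/s; ΣQ_DR = 215.0 m³/s.
V = ΣQ_DR · Δt = 215.0 × 3600 s = 7.740 × 10^5 m³.
Over A = 29.8 km², depth = V / A = 26.0 mm.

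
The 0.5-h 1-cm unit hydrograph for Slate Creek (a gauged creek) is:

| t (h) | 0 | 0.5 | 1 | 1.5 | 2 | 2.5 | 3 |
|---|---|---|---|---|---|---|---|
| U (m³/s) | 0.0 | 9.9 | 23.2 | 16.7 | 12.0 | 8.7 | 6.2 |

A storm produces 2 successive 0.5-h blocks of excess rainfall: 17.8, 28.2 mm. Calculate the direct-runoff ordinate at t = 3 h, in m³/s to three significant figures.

By discrete convolution, Q_j = Σ (P_i / 10 mm) · U_{j−i}.
At t = 3 h (j=6): Q = (17.8/10)·6.2 + (28.2/10)·8.7 = 35.6 m³/s.

Q ≈ 35.6 m³/s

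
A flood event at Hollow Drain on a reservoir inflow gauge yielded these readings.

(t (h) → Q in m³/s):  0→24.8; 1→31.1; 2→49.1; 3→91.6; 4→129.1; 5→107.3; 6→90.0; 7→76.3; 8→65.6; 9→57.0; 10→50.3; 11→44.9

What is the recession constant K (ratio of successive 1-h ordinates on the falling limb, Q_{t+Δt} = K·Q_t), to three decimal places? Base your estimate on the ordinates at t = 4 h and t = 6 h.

Using the recession-limb readings at t = 4 h and t = 6 h: Q falls from 129.1 to 90.0 m³/s over 2 intervals.
K = (Q₂/Q₁)^(1/2) = (90.0/129.1)^(1/2) = 0.835.

K ≈ 0.835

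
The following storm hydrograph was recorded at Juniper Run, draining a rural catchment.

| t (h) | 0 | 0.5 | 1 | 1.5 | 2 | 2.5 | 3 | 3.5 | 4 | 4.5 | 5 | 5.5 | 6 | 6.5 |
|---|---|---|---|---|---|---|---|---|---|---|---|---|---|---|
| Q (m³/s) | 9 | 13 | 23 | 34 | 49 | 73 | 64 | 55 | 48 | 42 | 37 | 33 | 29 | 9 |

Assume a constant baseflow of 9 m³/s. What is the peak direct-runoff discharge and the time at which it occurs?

Q_p = 64.0 m³/s at t = 2.5 h

Subtracting baseflow gives direct-runoff ordinates: 0.0, 4.0, 14.0, 25.0, 40.0, 64.0, 55.0, 46.0, 39.0, 33.0, 28.0, 24.0, 20.0, 0.0 m³/s.
The maximum is 64.0 m³/s, occurring at the reading for t = 2.5 h.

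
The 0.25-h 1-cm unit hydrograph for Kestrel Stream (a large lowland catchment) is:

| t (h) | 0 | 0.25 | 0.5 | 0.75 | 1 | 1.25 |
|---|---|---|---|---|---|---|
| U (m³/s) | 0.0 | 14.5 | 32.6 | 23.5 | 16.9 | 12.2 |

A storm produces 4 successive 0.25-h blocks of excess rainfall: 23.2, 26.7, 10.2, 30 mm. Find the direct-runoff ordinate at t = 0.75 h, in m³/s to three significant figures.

By discrete convolution, Q_j = Σ (P_i / 10 mm) · U_{j−i}.
At t = 0.75 h (j=3): Q = (23.2/10)·23.5 + (26.7/10)·32.6 + (10.2/10)·14.5 + (30/10)·0.0 = 156 m³/s.

Q ≈ 156 m³/s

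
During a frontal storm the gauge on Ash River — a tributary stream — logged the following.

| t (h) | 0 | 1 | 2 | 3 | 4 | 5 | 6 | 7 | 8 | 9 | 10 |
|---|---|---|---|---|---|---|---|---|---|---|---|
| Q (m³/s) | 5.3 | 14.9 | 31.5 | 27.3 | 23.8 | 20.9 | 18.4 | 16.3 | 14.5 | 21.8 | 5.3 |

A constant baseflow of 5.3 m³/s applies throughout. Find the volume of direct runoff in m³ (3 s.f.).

Direct-runoff ordinates (Q − Q_b): 0.0, 9.6, 26.2, 22.0, 18.5, 15.6, 13.1, 11.0, 9.2, 16.5, 0.0 m³/s.
ΣQ_DR = 141.7 m³/s.
With Δt = 1 h = 3600 s, V = ΣQ_DR · Δt = 141.7 × 3600 = 5.10 × 10^5 m³.

V ≈ 5.10 × 10^5 m³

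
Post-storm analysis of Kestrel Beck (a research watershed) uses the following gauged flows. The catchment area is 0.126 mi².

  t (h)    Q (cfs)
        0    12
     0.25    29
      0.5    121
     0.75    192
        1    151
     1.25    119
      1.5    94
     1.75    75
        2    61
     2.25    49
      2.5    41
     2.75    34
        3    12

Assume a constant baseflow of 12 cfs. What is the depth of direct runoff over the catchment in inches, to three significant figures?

d ≈ 2.56 in

Direct runoff: 0.0, 17.0, 109.0, 180.0, 139.0, 107.0, 82.0, 63.0, 49.0, 37.0, 29.0, 22.0, 0.0 cfs; ΣQ_DR = 834.0 cfs.
V = ΣQ_DR · Δt = 834.0 × 900 s = 7.506 × 10^5 ft³.
Over A = 0.126 mi², depth = V / A = 2.56 in.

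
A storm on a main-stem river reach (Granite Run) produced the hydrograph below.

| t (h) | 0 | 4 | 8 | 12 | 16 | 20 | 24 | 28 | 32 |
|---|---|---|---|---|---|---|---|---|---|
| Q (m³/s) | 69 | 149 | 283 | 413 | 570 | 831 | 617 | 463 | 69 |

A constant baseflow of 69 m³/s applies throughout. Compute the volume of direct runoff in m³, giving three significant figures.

Direct-runoff ordinates (Q − Q_b): 0.0, 80.0, 214.0, 344.0, 501.0, 762.0, 548.0, 394.0, 0.0 m³/s.
ΣQ_DR = 2843 m³/s.
With Δt = 4 h = 14400 s, V = ΣQ_DR · Δt = 2843 × 14400 = 4.09 × 10^7 m³.

V ≈ 4.09 × 10^7 m³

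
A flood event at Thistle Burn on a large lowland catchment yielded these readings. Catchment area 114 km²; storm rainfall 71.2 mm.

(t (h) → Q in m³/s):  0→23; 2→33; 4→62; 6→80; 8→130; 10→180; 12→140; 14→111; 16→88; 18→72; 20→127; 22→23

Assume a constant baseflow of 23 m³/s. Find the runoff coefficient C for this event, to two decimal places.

C ≈ 0.70

ΣQ_DR = 793.0 m³/s; V = ΣQ_DR·Δt = 5.710 × 10^6 m³.
Runoff depth d = V / A = 50.08 mm.
C = d / P = 50.08 / 71.2 = 0.70.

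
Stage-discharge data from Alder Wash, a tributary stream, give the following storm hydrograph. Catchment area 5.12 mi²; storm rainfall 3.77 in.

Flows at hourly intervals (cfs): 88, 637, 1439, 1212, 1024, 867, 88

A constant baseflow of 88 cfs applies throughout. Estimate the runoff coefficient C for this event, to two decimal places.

C ≈ 0.38

ΣQ_DR = 4739 cfs; V = ΣQ_DR·Δt = 1.706 × 10^7 ft³.
Runoff depth d = V / A = 1.434 in.
C = d / P = 1.434 / 3.77 = 0.38.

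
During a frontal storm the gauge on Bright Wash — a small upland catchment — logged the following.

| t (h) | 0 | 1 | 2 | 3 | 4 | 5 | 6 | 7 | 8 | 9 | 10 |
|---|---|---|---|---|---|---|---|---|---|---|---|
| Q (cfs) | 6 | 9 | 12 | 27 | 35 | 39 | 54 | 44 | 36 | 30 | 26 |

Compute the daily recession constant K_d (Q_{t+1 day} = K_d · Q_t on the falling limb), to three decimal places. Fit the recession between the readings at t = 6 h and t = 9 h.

K_d ≈ 0.009

Between t = 6 h and t = 9 h the flow falls from 54 to 30 cfs over 3×1 h = 3 h.
Per-interval ratio K = (30/54)^(1/3) = 0.8221; K_d = K^(24/1) = 0.009.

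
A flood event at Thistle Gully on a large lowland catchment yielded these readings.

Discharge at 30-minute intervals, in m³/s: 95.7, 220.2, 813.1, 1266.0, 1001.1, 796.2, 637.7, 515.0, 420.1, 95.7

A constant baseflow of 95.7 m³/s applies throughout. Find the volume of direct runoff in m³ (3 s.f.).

Direct-runoff ordinates (Q − Q_b): 0.0, 124.5, 717.4, 1170.3, 905.4, 700.5, 542.0, 419.3, 324.4, 0.0 m³/s.
ΣQ_DR = 4904 m³/s.
With Δt = 0.5 h = 1800 s, V = ΣQ_DR · Δt = 4904 × 1800 = 8.83 × 10^6 m³.

V ≈ 8.83 × 10^6 m³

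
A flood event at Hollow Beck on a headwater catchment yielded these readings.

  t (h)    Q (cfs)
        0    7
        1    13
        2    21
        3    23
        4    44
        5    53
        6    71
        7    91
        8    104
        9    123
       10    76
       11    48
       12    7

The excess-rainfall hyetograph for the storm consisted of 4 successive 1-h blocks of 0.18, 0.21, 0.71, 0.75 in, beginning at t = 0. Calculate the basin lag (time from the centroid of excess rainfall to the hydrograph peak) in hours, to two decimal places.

Centroid of excess rainfall: t_c = Σ P_i·t̄_i / ΣP_i = 2.5973 h (block centres at 0.5, 1.5, 2.5, 3.5 h).
Hydrograph peak occurs at t = 9 h, so basin lag t_L = 9 − 2.5973 = 6.40 h.

t_L ≈ 6.40 h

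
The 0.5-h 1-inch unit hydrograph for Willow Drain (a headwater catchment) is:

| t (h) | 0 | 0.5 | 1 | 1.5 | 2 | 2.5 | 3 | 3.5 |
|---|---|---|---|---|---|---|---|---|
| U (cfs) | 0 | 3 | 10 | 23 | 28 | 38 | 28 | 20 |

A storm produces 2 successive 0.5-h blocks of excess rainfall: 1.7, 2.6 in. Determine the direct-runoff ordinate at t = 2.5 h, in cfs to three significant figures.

By discrete convolution, Q_j = Σ (P_i / 1 in) · U_{j−i}.
At t = 2.5 h (j=5): Q = (1.7/1)·38 + (2.6/1)·28 = 137 cfs.

Q ≈ 137 cfs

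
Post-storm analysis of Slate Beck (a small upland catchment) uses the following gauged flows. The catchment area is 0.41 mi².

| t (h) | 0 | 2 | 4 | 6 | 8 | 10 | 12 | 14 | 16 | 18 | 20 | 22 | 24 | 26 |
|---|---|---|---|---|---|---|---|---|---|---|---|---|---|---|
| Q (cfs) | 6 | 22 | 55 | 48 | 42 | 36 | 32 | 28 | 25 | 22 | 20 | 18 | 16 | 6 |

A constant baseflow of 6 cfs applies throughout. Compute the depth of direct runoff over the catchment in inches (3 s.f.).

d ≈ 2.21 in

Direct runoff: 0.0, 16.0, 49.0, 42.0, 36.0, 30.0, 26.0, 22.0, 19.0, 16.0, 14.0, 12.0, 10.0, 0.0 cfs; ΣQ_DR = 292.0 cfs.
V = ΣQ_DR · Δt = 292.0 × 7200 s = 2.102 × 10^6 ft³.
Over A = 0.41 mi², depth = V / A = 2.21 in.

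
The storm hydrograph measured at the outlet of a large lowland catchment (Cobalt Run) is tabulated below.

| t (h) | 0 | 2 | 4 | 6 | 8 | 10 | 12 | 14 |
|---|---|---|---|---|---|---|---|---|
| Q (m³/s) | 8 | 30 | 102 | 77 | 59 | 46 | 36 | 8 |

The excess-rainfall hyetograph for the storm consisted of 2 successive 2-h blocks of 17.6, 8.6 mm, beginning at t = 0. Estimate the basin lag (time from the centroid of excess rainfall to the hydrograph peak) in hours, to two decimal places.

Centroid of excess rainfall: t_c = Σ P_i·t̄_i / ΣP_i = 1.6565 h (block centres at 1, 3 h).
Hydrograph peak occurs at t = 4 h, so basin lag t_L = 4 − 1.6565 = 2.34 h.

t_L ≈ 2.34 h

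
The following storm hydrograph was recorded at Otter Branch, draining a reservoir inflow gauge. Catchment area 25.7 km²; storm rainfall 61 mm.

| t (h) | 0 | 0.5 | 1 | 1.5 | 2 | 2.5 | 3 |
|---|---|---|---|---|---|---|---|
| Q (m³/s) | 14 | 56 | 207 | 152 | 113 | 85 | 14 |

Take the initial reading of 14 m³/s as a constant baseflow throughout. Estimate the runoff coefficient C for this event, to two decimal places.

ΣQ_DR = 543.0 m³/s; V = ΣQ_DR·Δt = 9.774 × 10^5 m³.
Runoff depth d = V / A = 38.03 mm.
C = d / P = 38.03 / 61 = 0.62.

C ≈ 0.62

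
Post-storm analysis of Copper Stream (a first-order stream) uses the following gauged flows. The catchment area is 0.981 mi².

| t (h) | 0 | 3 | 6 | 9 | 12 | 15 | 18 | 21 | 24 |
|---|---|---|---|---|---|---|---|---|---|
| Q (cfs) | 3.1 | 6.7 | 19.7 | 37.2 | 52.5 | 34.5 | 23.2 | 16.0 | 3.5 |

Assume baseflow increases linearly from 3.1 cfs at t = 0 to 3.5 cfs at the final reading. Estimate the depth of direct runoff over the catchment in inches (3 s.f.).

d ≈ 0.790 in

Direct runoff: 0.00, 3.55, 16.50, 33.95, 49.20, 31.15, 19.80, 12.55, 0.00 cfs; ΣQ_DR = 166.7 cfs.
V = ΣQ_DR · Δt = 166.7 × 10800 s = 1.800 × 10^6 ft³.
Over A = 0.981 mi², depth = V / A = 0.790 in.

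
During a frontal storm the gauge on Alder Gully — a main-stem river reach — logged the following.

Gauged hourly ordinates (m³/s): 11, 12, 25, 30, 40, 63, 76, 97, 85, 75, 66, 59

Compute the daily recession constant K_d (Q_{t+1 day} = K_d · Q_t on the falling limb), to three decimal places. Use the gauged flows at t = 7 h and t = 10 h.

Between t = 7 h and t = 10 h the flow falls from 97 to 66 m³/s over 3×1 h = 3 h.
Per-interval ratio K = (66/97)^(1/3) = 0.8795; K_d = K^(24/1) = 0.046.

K_d ≈ 0.046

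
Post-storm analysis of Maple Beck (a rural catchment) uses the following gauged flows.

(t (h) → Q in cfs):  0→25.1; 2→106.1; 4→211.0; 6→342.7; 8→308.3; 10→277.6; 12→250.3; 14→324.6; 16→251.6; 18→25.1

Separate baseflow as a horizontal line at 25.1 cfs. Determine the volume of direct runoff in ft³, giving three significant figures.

Direct-runoff ordinates (Q − Q_b): 0.0, 81.0, 185.9, 317.6, 283.2, 252.5, 225.2, 299.5, 226.5, 0.0 cfs.
ΣQ_DR = 1871 cfs.
With Δt = 2 h = 7200 s, V = ΣQ_DR · Δt = 1871 × 7200 = 1.35 × 10^7 ft³.

V ≈ 1.35 × 10^7 ft³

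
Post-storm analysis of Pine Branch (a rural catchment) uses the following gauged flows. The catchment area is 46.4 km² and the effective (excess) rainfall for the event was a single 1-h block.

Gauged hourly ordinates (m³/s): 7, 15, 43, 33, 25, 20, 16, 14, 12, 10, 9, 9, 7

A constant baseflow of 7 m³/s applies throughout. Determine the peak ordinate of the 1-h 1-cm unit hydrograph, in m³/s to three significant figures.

U_p ≈ 36.0 m³/s

Direct runoff: 0.0, 8.0, 36.0, 26.0, 18.0, 13.0, 9.0, 7.0, 5.0, 3.0, 2.0, 2.0, 0.0 m³/s; ΣQ_DR = 129.0 m³/s, peak = 36.0 m³/s.
Runoff depth d = ΣQ_DR·Δt / A = 129.0 × 3600 / (46.4 km²) = 10.01 mm.
The 1-cm UH is the DRH scaled by (10 mm)/d, so U_p = 36.0 × 10/10.01 = 36.0 m³/s.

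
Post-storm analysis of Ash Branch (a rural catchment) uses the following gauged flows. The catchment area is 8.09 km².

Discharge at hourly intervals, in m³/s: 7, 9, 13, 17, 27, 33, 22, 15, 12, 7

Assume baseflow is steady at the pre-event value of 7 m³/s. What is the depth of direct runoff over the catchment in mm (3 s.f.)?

d ≈ 40.9 mm

Direct runoff: 0.0, 2.0, 6.0, 10.0, 20.0, 26.0, 15.0, 8.0, 5.0, 0.0 m³/s; ΣQ_DR = 92.00 m³/s.
V = ΣQ_DR · Δt = 92.00 × 3600 s = 3.312 × 10^5 m³.
Over A = 8.09 km², depth = V / A = 40.9 mm.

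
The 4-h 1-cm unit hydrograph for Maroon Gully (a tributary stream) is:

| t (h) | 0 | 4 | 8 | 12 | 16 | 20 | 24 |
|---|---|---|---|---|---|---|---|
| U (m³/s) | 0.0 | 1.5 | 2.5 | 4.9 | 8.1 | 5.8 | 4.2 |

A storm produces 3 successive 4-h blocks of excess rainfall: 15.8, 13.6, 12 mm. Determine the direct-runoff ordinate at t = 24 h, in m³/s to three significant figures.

By discrete convolution, Q_j = Σ (P_i / 10 mm) · U_{j−i}.
At t = 24 h (j=6): Q = (15.8/10)·4.2 + (13.6/10)·5.8 + (12/10)·8.1 = 24.2 m³/s.

Q ≈ 24.2 m³/s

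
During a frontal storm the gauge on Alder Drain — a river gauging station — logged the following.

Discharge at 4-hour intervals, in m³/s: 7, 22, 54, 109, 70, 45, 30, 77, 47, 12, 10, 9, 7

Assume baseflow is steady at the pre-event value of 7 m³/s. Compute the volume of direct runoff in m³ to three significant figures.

V ≈ 5.88 × 10^6 m³

Direct-runoff ordinates (Q − Q_b): 0.0, 15.0, 47.0, 102.0, 63.0, 38.0, 23.0, 70.0, 40.0, 5.0, 3.0, 2.0, 0.0 m³/s.
ΣQ_DR = 408.0 m³/s.
With Δt = 4 h = 14400 s, V = ΣQ_DR · Δt = 408.0 × 14400 = 5.88 × 10^6 m³.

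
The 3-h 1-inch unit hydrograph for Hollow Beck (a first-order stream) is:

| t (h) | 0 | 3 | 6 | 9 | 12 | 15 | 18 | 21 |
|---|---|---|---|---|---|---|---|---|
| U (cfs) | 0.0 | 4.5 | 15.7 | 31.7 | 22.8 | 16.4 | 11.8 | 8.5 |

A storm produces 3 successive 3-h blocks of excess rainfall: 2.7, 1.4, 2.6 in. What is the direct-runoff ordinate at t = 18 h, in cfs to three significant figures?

By discrete convolution, Q_j = Σ (P_i / 1 in) · U_{j−i}.
At t = 18 h (j=6): Q = (2.7/1)·11.8 + (1.4/1)·16.4 + (2.6/1)·22.8 = 114 cfs.

Q ≈ 114 cfs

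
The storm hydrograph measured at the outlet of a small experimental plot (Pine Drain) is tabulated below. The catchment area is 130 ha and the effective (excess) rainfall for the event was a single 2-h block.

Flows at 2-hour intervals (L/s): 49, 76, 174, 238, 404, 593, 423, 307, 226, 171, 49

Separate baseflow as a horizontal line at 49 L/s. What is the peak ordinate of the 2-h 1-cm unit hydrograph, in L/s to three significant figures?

U_p ≈ 452 L/s

Direct runoff: 0.0, 27.0, 125.0, 189.0, 355.0, 544.0, 374.0, 258.0, 177.0, 122.0, 0.0 L/s; ΣQ_DR = 2171 L/s, peak = 544.0 L/s.
Runoff depth d = ΣQ_DR·Δt / A = 2171 × 7200 / (130 ha) = 12.02 mm.
The 1-cm UH is the DRH scaled by (10 mm)/d, so U_p = 544.0 × 10/12.02 = 452 L/s.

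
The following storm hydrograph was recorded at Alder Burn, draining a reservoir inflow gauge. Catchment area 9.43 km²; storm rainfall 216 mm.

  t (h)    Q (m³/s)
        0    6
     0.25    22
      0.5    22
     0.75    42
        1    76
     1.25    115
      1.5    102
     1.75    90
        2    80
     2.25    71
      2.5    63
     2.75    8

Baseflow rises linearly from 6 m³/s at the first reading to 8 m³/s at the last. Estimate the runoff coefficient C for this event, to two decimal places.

ΣQ_DR = 613.0 m³/s; V = ΣQ_DR·Δt = 5.517 × 10^5 m³.
Runoff depth d = V / A = 58.50 mm.
C = d / P = 58.50 / 216 = 0.27.

C ≈ 0.27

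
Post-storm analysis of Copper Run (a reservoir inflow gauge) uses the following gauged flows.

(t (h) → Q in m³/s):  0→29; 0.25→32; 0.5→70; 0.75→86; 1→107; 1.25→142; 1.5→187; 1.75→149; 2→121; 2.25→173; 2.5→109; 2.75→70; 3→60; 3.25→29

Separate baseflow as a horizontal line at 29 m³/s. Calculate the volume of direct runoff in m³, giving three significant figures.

Direct-runoff ordinates (Q − Q_b): 0.0, 3.0, 41.0, 57.0, 78.0, 113.0, 158.0, 120.0, 92.0, 144.0, 80.0, 41.0, 31.0, 0.0 m³/s.
ΣQ_DR = 958.0 m³/s.
With Δt = 0.25 h = 900 s, V = ΣQ_DR · Δt = 958.0 × 900 = 8.62 × 10^5 m³.

V ≈ 8.62 × 10^5 m³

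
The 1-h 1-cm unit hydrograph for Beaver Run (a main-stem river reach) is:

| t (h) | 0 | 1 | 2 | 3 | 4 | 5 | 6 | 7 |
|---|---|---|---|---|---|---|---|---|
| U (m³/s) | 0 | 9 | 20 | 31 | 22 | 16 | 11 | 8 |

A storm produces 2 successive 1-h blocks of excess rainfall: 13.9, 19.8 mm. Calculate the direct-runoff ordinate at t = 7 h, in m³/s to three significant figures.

By discrete convolution, Q_j = Σ (P_i / 10 mm) · U_{j−i}.
At t = 7 h (j=7): Q = (13.9/10)·8 + (19.8/10)·11 = 32.9 m³/s.

Q ≈ 32.9 m³/s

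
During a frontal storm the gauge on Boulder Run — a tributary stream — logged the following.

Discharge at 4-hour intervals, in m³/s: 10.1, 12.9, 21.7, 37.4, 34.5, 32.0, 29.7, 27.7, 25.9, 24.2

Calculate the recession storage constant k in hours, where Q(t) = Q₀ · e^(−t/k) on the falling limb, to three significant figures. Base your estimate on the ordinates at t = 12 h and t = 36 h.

k ≈ 55.1 h

On the falling limb, Q drops from 37.4 to 24.2 m³/s between t = 12 h and t = 36 h (Δt = 24 h).
k = −Δt / ln(Q₂/Q₁) = −24 / ln(24.2/37.4) = 55.1 h.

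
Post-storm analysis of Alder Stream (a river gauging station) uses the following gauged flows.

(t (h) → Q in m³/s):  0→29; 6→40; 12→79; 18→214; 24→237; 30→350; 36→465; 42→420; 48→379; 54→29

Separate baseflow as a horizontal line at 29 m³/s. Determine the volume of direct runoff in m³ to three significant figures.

V ≈ 4.22 × 10^7 m³

Direct-runoff ordinates (Q − Q_b): 0.0, 11.0, 50.0, 185.0, 208.0, 321.0, 436.0, 391.0, 350.0, 0.0 m³/s.
ΣQ_DR = 1952 m³/s.
With Δt = 6 h = 21600 s, V = ΣQ_DR · Δt = 1952 × 21600 = 4.22 × 10^7 m³.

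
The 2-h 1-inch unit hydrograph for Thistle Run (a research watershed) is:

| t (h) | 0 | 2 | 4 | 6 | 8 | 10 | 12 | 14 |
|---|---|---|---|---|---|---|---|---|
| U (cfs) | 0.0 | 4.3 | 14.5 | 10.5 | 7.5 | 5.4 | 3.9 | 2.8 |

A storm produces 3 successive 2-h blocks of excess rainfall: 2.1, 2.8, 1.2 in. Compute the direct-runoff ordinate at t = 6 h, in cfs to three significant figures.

Q ≈ 67.8 cfs

By discrete convolution, Q_j = Σ (P_i / 1 in) · U_{j−i}.
At t = 6 h (j=3): Q = (2.1/1)·10.5 + (2.8/1)·14.5 + (1.2/1)·4.3 = 67.8 cfs.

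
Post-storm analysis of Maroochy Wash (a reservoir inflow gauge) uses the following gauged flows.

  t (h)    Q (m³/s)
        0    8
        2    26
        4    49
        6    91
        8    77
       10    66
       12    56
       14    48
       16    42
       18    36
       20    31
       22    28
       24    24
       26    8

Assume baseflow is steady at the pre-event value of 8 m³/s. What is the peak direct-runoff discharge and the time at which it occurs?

Subtracting baseflow gives direct-runoff ordinates: 0.0, 18.0, 41.0, 83.0, 69.0, 58.0, 48.0, 40.0, 34.0, 28.0, 23.0, 20.0, 16.0, 0.0 m³/s.
The maximum is 83.0 m³/s, occurring at the reading for t = 6 h.

Q_p = 83.0 m³/s at t = 6 h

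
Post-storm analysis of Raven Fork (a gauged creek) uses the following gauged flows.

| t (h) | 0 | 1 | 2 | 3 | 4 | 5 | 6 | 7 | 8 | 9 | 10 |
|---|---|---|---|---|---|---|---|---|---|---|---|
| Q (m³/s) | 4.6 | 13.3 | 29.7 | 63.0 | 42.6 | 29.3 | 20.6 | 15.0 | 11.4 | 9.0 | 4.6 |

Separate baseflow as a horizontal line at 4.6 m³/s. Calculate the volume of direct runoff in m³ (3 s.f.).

Direct-runoff ordinates (Q − Q_b): 0.0, 8.7, 25.1, 58.4, 38.0, 24.7, 16.0, 10.4, 6.8, 4.4, 0.0 m³/s.
ΣQ_DR = 192.5 m³/s.
With Δt = 1 h = 3600 s, V = ΣQ_DR · Δt = 192.5 × 3600 = 6.93 × 10^5 m³.

V ≈ 6.93 × 10^5 m³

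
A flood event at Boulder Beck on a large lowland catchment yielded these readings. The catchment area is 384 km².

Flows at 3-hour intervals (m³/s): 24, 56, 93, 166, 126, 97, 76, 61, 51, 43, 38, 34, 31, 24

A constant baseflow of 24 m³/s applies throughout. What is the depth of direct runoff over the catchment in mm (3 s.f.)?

d ≈ 16.4 mm

Direct runoff: 0.0, 32.0, 69.0, 142.0, 102.0, 73.0, 52.0, 37.0, 27.0, 19.0, 14.0, 10.0, 7.0, 0.0 m³/s; ΣQ_DR = 584.0 m³/s.
V = ΣQ_DR · Δt = 584.0 × 10800 s = 6.307 × 10^6 m³.
Over A = 384 km², depth = V / A = 16.4 mm.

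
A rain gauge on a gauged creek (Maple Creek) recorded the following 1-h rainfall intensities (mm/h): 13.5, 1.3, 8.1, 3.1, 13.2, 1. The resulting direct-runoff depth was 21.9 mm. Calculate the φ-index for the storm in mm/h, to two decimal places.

φ ≈ 4.30 mm/h

Only the 3 blocks with intensity above φ contribute runoff: 13.5, 8.1, 13.2 mm/h.
Σ(I−φ)·Δt = d  ⇒  (13.5+8.1+13.2 − 3φ)·1 = 21.9
φ = (34.80 − 21.9/1) / 3 = 4.30 mm/h.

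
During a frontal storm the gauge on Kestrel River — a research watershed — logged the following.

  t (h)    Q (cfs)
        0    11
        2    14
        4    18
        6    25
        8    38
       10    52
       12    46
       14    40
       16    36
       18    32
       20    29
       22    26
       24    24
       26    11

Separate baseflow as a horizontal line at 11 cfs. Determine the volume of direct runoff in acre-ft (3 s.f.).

V ≈ 41.0 acre-ft

Direct-runoff ordinates (Q − Q_b): 0.0, 3.0, 7.0, 14.0, 27.0, 41.0, 35.0, 29.0, 25.0, 21.0, 18.0, 15.0, 13.0, 0.0 cfs.
ΣQ_DR = 248.0 cfs.
With Δt = 2 h = 7200 s, V = ΣQ_DR · Δt = 248.0 × 7200 = 1.79 × 10^6 ft³ = 41.0 acre-ft.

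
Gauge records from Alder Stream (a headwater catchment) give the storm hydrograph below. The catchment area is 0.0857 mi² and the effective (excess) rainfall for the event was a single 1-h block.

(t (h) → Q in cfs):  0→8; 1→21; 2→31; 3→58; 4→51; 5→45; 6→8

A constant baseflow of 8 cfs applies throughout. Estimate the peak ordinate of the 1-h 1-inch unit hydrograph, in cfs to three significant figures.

Direct runoff: 0.0, 13.0, 23.0, 50.0, 43.0, 37.0, 0.0 cfs; ΣQ_DR = 166.0 cfs, peak = 50.0 cfs.
Runoff depth d = ΣQ_DR·Δt / A = 166.0 × 3600 / (0.0857 mi²) = 3.002 in.
The 1-inch UH is the DRH scaled by (1 in)/d, so U_p = 50.0 × 1/3.002 = 16.7 cfs.

U_p ≈ 16.7 cfs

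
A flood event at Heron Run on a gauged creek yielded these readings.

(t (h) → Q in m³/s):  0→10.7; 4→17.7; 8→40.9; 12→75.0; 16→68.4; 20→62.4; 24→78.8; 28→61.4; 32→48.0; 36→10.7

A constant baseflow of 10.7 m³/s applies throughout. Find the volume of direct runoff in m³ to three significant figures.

V ≈ 5.28 × 10^6 m³

Direct-runoff ordinates (Q − Q_b): 0.0, 7.0, 30.2, 64.3, 57.7, 51.7, 68.1, 50.7, 37.3, 0.0 m³/s.
ΣQ_DR = 367.0 m³/s.
With Δt = 4 h = 14400 s, V = ΣQ_DR · Δt = 367.0 × 14400 = 5.28 × 10^6 m³.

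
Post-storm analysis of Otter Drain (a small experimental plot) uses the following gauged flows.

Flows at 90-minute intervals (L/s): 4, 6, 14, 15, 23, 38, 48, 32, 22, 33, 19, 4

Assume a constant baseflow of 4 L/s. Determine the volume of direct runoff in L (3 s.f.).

Direct-runoff ordinates (Q − Q_b): 0.0, 2.0, 10.0, 11.0, 19.0, 34.0, 44.0, 28.0, 18.0, 29.0, 15.0, 0.0 L/s.
ΣQ_DR = 210.0 L/s.
With Δt = 1.5 h = 5400 s, V = ΣQ_DR · Δt = 210.0 × 5400 = 1.13 × 10^6 L.

V ≈ 1.13 × 10^6 L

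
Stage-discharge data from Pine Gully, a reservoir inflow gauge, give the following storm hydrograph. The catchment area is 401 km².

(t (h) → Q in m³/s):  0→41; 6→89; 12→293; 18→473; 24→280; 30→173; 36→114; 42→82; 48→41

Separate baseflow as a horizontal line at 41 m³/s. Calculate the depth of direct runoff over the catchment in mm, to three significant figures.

Direct runoff: 0.0, 48.0, 252.0, 432.0, 239.0, 132.0, 73.0, 41.0, 0.0 m³/s; ΣQ_DR = 1217 m³/s.
V = ΣQ_DR · Δt = 1217 × 21600 s = 2.629 × 10^7 m³.
Over A = 401 km², depth = V / A = 65.6 mm.

d ≈ 65.6 mm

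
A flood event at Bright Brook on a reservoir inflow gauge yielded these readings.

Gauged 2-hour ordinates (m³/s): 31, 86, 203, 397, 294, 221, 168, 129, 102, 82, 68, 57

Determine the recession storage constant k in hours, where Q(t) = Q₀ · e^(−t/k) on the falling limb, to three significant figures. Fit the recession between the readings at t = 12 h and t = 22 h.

On the falling limb, Q drops from 168 to 57 m³/s between t = 12 h and t = 22 h (Δt = 10 h).
k = −Δt / ln(Q₂/Q₁) = −10 / ln(57/168) = 9.25 h.

k ≈ 9.25 h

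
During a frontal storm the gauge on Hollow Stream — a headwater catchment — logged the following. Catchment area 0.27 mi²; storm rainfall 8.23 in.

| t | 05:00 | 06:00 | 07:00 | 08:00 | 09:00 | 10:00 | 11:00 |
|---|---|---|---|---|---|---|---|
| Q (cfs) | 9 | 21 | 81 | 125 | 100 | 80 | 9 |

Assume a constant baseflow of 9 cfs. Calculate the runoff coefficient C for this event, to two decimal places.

ΣQ_DR = 362.0 cfs; V = ΣQ_DR·Δt = 1.303 × 10^6 ft³.
Runoff depth d = V / A = 2.078 in.
C = d / P = 2.078 / 8.23 = 0.25.

C ≈ 0.25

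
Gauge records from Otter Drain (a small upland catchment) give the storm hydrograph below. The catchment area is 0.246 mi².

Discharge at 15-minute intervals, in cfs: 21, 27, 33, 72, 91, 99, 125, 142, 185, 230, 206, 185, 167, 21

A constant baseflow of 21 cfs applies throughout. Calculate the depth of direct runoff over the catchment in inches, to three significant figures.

Direct runoff: 0.0, 6.0, 12.0, 51.0, 70.0, 78.0, 104.0, 121.0, 164.0, 209.0, 185.0, 164.0, 146.0, 0.0 cfs; ΣQ_DR = 1310 cfs.
V = ΣQ_DR · Δt = 1310 × 900 s = 1.179 × 10^6 ft³.
Over A = 0.246 mi², depth = V / A = 2.06 in.

d ≈ 2.06 in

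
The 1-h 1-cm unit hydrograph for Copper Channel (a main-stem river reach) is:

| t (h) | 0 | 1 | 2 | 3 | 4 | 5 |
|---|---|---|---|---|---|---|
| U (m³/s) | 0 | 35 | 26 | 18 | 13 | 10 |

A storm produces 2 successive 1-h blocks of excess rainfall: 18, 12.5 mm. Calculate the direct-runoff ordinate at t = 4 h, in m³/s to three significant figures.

By discrete convolution, Q_j = Σ (P_i / 10 mm) · U_{j−i}.
At t = 4 h (j=4): Q = (18/10)·13 + (12.5/10)·18 = 45.9 m³/s.

Q ≈ 45.9 m³/s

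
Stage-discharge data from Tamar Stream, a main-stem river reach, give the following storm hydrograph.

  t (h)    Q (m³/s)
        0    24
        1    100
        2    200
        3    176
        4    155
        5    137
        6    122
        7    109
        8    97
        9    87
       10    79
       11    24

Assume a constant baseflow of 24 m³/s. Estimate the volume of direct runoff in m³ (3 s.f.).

V ≈ 3.68 × 10^6 m³

Direct-runoff ordinates (Q − Q_b): 0.0, 76.0, 176.0, 152.0, 131.0, 113.0, 98.0, 85.0, 73.0, 63.0, 55.0, 0.0 m³/s.
ΣQ_DR = 1022 m³/s.
With Δt = 1 h = 3600 s, V = ΣQ_DR · Δt = 1022 × 3600 = 3.68 × 10^6 m³.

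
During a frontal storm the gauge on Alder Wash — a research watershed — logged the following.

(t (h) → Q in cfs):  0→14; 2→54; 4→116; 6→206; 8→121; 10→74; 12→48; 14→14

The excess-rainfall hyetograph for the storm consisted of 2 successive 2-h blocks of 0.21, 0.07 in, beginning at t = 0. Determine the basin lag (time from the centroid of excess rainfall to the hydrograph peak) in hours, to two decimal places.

Centroid of excess rainfall: t_c = Σ P_i·t̄_i / ΣP_i = 1.5000 h (block centres at 1, 3 h).
Hydrograph peak occurs at t = 6 h, so basin lag t_L = 6 − 1.5000 = 4.50 h.

t_L ≈ 4.50 h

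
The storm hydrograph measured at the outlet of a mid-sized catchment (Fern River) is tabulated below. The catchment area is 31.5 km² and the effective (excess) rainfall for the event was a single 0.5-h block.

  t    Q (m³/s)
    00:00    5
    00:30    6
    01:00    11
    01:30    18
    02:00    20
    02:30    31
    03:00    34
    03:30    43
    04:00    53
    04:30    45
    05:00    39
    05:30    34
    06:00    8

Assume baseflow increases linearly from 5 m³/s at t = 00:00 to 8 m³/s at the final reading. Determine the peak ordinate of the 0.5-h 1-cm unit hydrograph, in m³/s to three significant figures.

Direct runoff: 0.00, 0.75, 5.50, 12.25, 14.00, 24.75, 27.50, 36.25, 46.00, 37.75, 31.50, 26.25, 0.00 m³/s; ΣQ_DR = 262.5 m³/s, peak = 46.00 m³/s.
Runoff depth d = ΣQ_DR·Δt / A = 262.5 × 1800 / (31.5 km²) = 15.00 mm.
The 1-cm UH is the DRH scaled by (10 mm)/d, so U_p = 46.00 × 10/15.00 = 30.7 m³/s.

U_p ≈ 30.7 m³/s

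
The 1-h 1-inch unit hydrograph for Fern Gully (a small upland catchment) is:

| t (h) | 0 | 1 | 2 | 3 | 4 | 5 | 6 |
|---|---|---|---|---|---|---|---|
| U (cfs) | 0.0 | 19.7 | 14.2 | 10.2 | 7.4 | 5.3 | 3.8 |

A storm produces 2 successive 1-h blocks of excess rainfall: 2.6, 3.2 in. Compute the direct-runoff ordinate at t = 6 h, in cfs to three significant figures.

By discrete convolution, Q_j = Σ (P_i / 1 in) · U_{j−i}.
At t = 6 h (j=6): Q = (2.6/1)·3.8 + (3.2/1)·5.3 = 26.8 cfs.

Q ≈ 26.8 cfs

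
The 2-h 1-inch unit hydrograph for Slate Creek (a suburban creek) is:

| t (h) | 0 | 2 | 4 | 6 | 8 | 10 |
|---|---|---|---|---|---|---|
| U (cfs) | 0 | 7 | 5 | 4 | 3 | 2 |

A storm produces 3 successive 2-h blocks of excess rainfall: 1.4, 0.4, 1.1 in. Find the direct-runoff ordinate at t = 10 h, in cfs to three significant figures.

Q ≈ 8.40 cfs

By discrete convolution, Q_j = Σ (P_i / 1 in) · U_{j−i}.
At t = 10 h (j=5): Q = (1.4/1)·2 + (0.4/1)·3 + (1.1/1)·4 = 8.40 cfs.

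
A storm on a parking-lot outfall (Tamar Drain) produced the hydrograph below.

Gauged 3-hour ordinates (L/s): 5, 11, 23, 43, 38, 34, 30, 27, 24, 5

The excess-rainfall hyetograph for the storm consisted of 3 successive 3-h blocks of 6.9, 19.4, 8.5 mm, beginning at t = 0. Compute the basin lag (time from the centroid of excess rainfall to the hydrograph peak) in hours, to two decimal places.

Centroid of excess rainfall: t_c = Σ P_i·t̄_i / ΣP_i = 4.6379 h (block centres at 1.5, 4.5, 7.5 h).
Hydrograph peak occurs at t = 9 h, so basin lag t_L = 9 − 4.6379 = 4.36 h.

t_L ≈ 4.36 h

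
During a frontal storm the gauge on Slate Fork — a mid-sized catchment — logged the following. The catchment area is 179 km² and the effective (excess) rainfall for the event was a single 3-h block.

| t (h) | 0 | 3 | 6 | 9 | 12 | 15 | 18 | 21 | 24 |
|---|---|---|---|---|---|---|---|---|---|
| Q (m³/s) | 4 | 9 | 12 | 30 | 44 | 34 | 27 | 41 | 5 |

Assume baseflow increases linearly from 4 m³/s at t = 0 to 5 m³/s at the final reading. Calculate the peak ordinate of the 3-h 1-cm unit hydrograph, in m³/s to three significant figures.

Direct runoff: 0.00, 4.88, 7.75, 25.62, 39.50, 29.38, 22.25, 36.12, 0.00 m³/s; ΣQ_DR = 165.5 m³/s, peak = 39.50 m³/s.
Runoff depth d = ΣQ_DR·Δt / A = 165.5 × 10800 / (179 km²) = 9.985 mm.
The 1-cm UH is the DRH scaled by (10 mm)/d, so U_p = 39.50 × 10/9.985 = 39.6 m³/s.

U_p ≈ 39.6 m³/s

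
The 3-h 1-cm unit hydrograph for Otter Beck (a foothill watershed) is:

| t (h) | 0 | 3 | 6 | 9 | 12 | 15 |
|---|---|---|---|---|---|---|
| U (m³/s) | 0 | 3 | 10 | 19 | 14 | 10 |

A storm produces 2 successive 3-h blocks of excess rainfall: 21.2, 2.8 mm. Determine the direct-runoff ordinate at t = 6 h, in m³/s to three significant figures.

Q ≈ 22.0 m³/s

By discrete convolution, Q_j = Σ (P_i / 10 mm) · U_{j−i}.
At t = 6 h (j=2): Q = (21.2/10)·10 + (2.8/10)·3 = 22.0 m³/s.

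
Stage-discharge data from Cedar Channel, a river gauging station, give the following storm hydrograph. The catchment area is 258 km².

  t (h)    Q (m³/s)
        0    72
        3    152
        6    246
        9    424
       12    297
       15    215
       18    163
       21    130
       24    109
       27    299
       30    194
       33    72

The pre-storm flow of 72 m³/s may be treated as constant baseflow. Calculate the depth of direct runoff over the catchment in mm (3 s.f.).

Direct runoff: 0.0, 80.0, 174.0, 352.0, 225.0, 143.0, 91.0, 58.0, 37.0, 227.0, 122.0, 0.0 m³/s; ΣQ_DR = 1509 m³/s.
V = ΣQ_DR · Δt = 1509 × 10800 s = 1.630 × 10^7 m³.
Over A = 258 km², depth = V / A = 63.2 mm.

d ≈ 63.2 mm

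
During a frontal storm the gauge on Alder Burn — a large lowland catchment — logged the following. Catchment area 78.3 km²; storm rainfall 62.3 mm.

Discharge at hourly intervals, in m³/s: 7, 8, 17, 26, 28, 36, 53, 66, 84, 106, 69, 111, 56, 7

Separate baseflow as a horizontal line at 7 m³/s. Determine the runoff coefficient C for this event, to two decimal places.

ΣQ_DR = 576.0 m³/s; V = ΣQ_DR·Δt = 2.074 × 10^6 m³.
Runoff depth d = V / A = 26.48 mm.
C = d / P = 26.48 / 62.3 = 0.43.

C ≈ 0.43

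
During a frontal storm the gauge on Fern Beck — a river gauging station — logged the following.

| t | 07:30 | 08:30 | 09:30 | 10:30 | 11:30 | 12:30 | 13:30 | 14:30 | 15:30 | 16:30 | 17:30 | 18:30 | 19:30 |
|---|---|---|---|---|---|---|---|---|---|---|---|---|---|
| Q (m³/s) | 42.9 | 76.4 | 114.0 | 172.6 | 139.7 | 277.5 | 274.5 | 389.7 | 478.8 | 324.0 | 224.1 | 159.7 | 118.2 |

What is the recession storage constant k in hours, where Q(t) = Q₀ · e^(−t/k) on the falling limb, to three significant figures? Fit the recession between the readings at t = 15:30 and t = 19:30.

k ≈ 2.86 h

On the falling limb, Q drops from 478.8 to 118.2 m³/s between t = 15:30 and t = 19:30 (Δt = 4 h).
k = −Δt / ln(Q₂/Q₁) = −4 / ln(118.2/478.8) = 2.86 h.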